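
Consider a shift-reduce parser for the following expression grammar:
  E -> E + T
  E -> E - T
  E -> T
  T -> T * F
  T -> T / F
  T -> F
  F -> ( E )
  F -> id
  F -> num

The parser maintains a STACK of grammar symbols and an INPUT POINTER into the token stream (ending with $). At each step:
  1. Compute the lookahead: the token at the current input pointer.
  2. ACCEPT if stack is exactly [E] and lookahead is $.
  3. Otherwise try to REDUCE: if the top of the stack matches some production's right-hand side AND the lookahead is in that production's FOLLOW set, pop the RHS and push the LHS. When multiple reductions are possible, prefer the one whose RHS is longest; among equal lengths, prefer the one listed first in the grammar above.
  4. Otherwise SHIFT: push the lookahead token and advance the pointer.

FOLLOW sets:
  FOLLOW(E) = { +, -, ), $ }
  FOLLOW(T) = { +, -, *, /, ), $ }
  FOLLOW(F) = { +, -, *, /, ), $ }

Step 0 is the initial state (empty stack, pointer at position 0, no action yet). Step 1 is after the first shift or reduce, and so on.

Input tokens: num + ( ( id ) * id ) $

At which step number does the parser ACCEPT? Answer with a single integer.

Answer: 24

Derivation:
Step 1: shift num. Stack=[num] ptr=1 lookahead=+ remaining=[+ ( ( id ) * id ) $]
Step 2: reduce F->num. Stack=[F] ptr=1 lookahead=+ remaining=[+ ( ( id ) * id ) $]
Step 3: reduce T->F. Stack=[T] ptr=1 lookahead=+ remaining=[+ ( ( id ) * id ) $]
Step 4: reduce E->T. Stack=[E] ptr=1 lookahead=+ remaining=[+ ( ( id ) * id ) $]
Step 5: shift +. Stack=[E +] ptr=2 lookahead=( remaining=[( ( id ) * id ) $]
Step 6: shift (. Stack=[E + (] ptr=3 lookahead=( remaining=[( id ) * id ) $]
Step 7: shift (. Stack=[E + ( (] ptr=4 lookahead=id remaining=[id ) * id ) $]
Step 8: shift id. Stack=[E + ( ( id] ptr=5 lookahead=) remaining=[) * id ) $]
Step 9: reduce F->id. Stack=[E + ( ( F] ptr=5 lookahead=) remaining=[) * id ) $]
Step 10: reduce T->F. Stack=[E + ( ( T] ptr=5 lookahead=) remaining=[) * id ) $]
Step 11: reduce E->T. Stack=[E + ( ( E] ptr=5 lookahead=) remaining=[) * id ) $]
Step 12: shift ). Stack=[E + ( ( E )] ptr=6 lookahead=* remaining=[* id ) $]
Step 13: reduce F->( E ). Stack=[E + ( F] ptr=6 lookahead=* remaining=[* id ) $]
Step 14: reduce T->F. Stack=[E + ( T] ptr=6 lookahead=* remaining=[* id ) $]
Step 15: shift *. Stack=[E + ( T *] ptr=7 lookahead=id remaining=[id ) $]
Step 16: shift id. Stack=[E + ( T * id] ptr=8 lookahead=) remaining=[) $]
Step 17: reduce F->id. Stack=[E + ( T * F] ptr=8 lookahead=) remaining=[) $]
Step 18: reduce T->T * F. Stack=[E + ( T] ptr=8 lookahead=) remaining=[) $]
Step 19: reduce E->T. Stack=[E + ( E] ptr=8 lookahead=) remaining=[) $]
Step 20: shift ). Stack=[E + ( E )] ptr=9 lookahead=$ remaining=[$]
Step 21: reduce F->( E ). Stack=[E + F] ptr=9 lookahead=$ remaining=[$]
Step 22: reduce T->F. Stack=[E + T] ptr=9 lookahead=$ remaining=[$]
Step 23: reduce E->E + T. Stack=[E] ptr=9 lookahead=$ remaining=[$]
Step 24: accept. Stack=[E] ptr=9 lookahead=$ remaining=[$]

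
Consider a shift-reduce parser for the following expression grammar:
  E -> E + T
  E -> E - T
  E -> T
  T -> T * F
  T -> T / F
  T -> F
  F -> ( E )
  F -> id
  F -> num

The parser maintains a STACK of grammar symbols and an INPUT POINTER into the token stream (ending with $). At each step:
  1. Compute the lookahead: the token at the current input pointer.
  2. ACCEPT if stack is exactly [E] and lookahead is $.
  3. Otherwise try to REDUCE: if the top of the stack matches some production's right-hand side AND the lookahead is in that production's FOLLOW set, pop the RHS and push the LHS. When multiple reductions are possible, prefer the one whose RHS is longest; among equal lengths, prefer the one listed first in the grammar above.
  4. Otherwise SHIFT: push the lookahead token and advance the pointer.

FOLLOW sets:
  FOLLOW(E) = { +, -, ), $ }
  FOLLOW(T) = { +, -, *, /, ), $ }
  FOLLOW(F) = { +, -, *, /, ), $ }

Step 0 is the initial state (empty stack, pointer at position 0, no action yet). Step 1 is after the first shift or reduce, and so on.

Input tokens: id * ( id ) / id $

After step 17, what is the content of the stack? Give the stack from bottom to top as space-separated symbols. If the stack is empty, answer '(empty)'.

Step 1: shift id. Stack=[id] ptr=1 lookahead=* remaining=[* ( id ) / id $]
Step 2: reduce F->id. Stack=[F] ptr=1 lookahead=* remaining=[* ( id ) / id $]
Step 3: reduce T->F. Stack=[T] ptr=1 lookahead=* remaining=[* ( id ) / id $]
Step 4: shift *. Stack=[T *] ptr=2 lookahead=( remaining=[( id ) / id $]
Step 5: shift (. Stack=[T * (] ptr=3 lookahead=id remaining=[id ) / id $]
Step 6: shift id. Stack=[T * ( id] ptr=4 lookahead=) remaining=[) / id $]
Step 7: reduce F->id. Stack=[T * ( F] ptr=4 lookahead=) remaining=[) / id $]
Step 8: reduce T->F. Stack=[T * ( T] ptr=4 lookahead=) remaining=[) / id $]
Step 9: reduce E->T. Stack=[T * ( E] ptr=4 lookahead=) remaining=[) / id $]
Step 10: shift ). Stack=[T * ( E )] ptr=5 lookahead=/ remaining=[/ id $]
Step 11: reduce F->( E ). Stack=[T * F] ptr=5 lookahead=/ remaining=[/ id $]
Step 12: reduce T->T * F. Stack=[T] ptr=5 lookahead=/ remaining=[/ id $]
Step 13: shift /. Stack=[T /] ptr=6 lookahead=id remaining=[id $]
Step 14: shift id. Stack=[T / id] ptr=7 lookahead=$ remaining=[$]
Step 15: reduce F->id. Stack=[T / F] ptr=7 lookahead=$ remaining=[$]
Step 16: reduce T->T / F. Stack=[T] ptr=7 lookahead=$ remaining=[$]
Step 17: reduce E->T. Stack=[E] ptr=7 lookahead=$ remaining=[$]

Answer: E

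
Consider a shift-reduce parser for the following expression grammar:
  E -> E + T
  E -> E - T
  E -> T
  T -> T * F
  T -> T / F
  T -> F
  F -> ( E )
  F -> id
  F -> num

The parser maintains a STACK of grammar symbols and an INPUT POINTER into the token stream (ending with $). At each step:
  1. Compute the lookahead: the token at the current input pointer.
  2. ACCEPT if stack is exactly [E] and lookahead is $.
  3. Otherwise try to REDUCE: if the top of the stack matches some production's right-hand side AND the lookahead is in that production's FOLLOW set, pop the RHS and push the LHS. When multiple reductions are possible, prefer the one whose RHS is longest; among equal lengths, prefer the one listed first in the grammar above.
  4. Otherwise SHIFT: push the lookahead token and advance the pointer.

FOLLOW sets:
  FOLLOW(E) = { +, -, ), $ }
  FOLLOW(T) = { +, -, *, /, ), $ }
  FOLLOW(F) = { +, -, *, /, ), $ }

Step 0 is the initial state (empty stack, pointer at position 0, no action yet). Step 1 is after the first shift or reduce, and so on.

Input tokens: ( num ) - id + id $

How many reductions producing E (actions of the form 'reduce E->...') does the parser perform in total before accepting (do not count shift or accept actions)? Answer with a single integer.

Step 1: shift (. Stack=[(] ptr=1 lookahead=num remaining=[num ) - id + id $]
Step 2: shift num. Stack=[( num] ptr=2 lookahead=) remaining=[) - id + id $]
Step 3: reduce F->num. Stack=[( F] ptr=2 lookahead=) remaining=[) - id + id $]
Step 4: reduce T->F. Stack=[( T] ptr=2 lookahead=) remaining=[) - id + id $]
Step 5: reduce E->T. Stack=[( E] ptr=2 lookahead=) remaining=[) - id + id $]
Step 6: shift ). Stack=[( E )] ptr=3 lookahead=- remaining=[- id + id $]
Step 7: reduce F->( E ). Stack=[F] ptr=3 lookahead=- remaining=[- id + id $]
Step 8: reduce T->F. Stack=[T] ptr=3 lookahead=- remaining=[- id + id $]
Step 9: reduce E->T. Stack=[E] ptr=3 lookahead=- remaining=[- id + id $]
Step 10: shift -. Stack=[E -] ptr=4 lookahead=id remaining=[id + id $]
Step 11: shift id. Stack=[E - id] ptr=5 lookahead=+ remaining=[+ id $]
Step 12: reduce F->id. Stack=[E - F] ptr=5 lookahead=+ remaining=[+ id $]
Step 13: reduce T->F. Stack=[E - T] ptr=5 lookahead=+ remaining=[+ id $]
Step 14: reduce E->E - T. Stack=[E] ptr=5 lookahead=+ remaining=[+ id $]
Step 15: shift +. Stack=[E +] ptr=6 lookahead=id remaining=[id $]
Step 16: shift id. Stack=[E + id] ptr=7 lookahead=$ remaining=[$]
Step 17: reduce F->id. Stack=[E + F] ptr=7 lookahead=$ remaining=[$]
Step 18: reduce T->F. Stack=[E + T] ptr=7 lookahead=$ remaining=[$]
Step 19: reduce E->E + T. Stack=[E] ptr=7 lookahead=$ remaining=[$]
Step 20: accept. Stack=[E] ptr=7 lookahead=$ remaining=[$]

Answer: 4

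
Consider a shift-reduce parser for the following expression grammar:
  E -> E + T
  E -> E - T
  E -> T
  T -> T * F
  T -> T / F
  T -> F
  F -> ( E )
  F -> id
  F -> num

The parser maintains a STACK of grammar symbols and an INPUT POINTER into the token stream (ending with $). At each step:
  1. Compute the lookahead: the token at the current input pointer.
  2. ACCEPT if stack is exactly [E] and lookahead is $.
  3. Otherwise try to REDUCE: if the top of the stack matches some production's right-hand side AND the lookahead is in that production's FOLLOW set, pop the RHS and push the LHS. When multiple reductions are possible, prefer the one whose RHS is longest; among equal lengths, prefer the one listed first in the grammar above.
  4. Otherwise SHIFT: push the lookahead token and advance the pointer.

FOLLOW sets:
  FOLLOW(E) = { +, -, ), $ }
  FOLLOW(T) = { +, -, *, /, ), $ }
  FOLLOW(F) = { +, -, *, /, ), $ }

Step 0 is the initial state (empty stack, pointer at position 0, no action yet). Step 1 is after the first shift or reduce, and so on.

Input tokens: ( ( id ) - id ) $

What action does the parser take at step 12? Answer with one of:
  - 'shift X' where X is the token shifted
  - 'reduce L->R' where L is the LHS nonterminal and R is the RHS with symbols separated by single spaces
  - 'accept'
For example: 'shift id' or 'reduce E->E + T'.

Answer: shift id

Derivation:
Step 1: shift (. Stack=[(] ptr=1 lookahead=( remaining=[( id ) - id ) $]
Step 2: shift (. Stack=[( (] ptr=2 lookahead=id remaining=[id ) - id ) $]
Step 3: shift id. Stack=[( ( id] ptr=3 lookahead=) remaining=[) - id ) $]
Step 4: reduce F->id. Stack=[( ( F] ptr=3 lookahead=) remaining=[) - id ) $]
Step 5: reduce T->F. Stack=[( ( T] ptr=3 lookahead=) remaining=[) - id ) $]
Step 6: reduce E->T. Stack=[( ( E] ptr=3 lookahead=) remaining=[) - id ) $]
Step 7: shift ). Stack=[( ( E )] ptr=4 lookahead=- remaining=[- id ) $]
Step 8: reduce F->( E ). Stack=[( F] ptr=4 lookahead=- remaining=[- id ) $]
Step 9: reduce T->F. Stack=[( T] ptr=4 lookahead=- remaining=[- id ) $]
Step 10: reduce E->T. Stack=[( E] ptr=4 lookahead=- remaining=[- id ) $]
Step 11: shift -. Stack=[( E -] ptr=5 lookahead=id remaining=[id ) $]
Step 12: shift id. Stack=[( E - id] ptr=6 lookahead=) remaining=[) $]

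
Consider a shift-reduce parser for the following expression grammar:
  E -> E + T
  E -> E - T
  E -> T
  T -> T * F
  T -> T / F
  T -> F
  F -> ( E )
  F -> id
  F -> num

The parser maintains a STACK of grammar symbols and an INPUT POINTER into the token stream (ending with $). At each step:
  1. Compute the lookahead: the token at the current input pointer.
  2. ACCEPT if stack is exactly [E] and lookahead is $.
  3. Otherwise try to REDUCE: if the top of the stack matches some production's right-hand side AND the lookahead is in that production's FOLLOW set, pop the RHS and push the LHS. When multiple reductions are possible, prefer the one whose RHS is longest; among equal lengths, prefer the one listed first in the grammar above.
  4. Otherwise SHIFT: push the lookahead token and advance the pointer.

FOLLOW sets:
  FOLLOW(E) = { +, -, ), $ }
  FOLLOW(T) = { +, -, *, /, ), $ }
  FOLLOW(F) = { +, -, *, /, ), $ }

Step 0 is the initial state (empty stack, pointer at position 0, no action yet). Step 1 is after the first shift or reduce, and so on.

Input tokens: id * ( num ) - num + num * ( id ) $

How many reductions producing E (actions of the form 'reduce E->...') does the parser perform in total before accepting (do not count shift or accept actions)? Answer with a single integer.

Step 1: shift id. Stack=[id] ptr=1 lookahead=* remaining=[* ( num ) - num + num * ( id ) $]
Step 2: reduce F->id. Stack=[F] ptr=1 lookahead=* remaining=[* ( num ) - num + num * ( id ) $]
Step 3: reduce T->F. Stack=[T] ptr=1 lookahead=* remaining=[* ( num ) - num + num * ( id ) $]
Step 4: shift *. Stack=[T *] ptr=2 lookahead=( remaining=[( num ) - num + num * ( id ) $]
Step 5: shift (. Stack=[T * (] ptr=3 lookahead=num remaining=[num ) - num + num * ( id ) $]
Step 6: shift num. Stack=[T * ( num] ptr=4 lookahead=) remaining=[) - num + num * ( id ) $]
Step 7: reduce F->num. Stack=[T * ( F] ptr=4 lookahead=) remaining=[) - num + num * ( id ) $]
Step 8: reduce T->F. Stack=[T * ( T] ptr=4 lookahead=) remaining=[) - num + num * ( id ) $]
Step 9: reduce E->T. Stack=[T * ( E] ptr=4 lookahead=) remaining=[) - num + num * ( id ) $]
Step 10: shift ). Stack=[T * ( E )] ptr=5 lookahead=- remaining=[- num + num * ( id ) $]
Step 11: reduce F->( E ). Stack=[T * F] ptr=5 lookahead=- remaining=[- num + num * ( id ) $]
Step 12: reduce T->T * F. Stack=[T] ptr=5 lookahead=- remaining=[- num + num * ( id ) $]
Step 13: reduce E->T. Stack=[E] ptr=5 lookahead=- remaining=[- num + num * ( id ) $]
Step 14: shift -. Stack=[E -] ptr=6 lookahead=num remaining=[num + num * ( id ) $]
Step 15: shift num. Stack=[E - num] ptr=7 lookahead=+ remaining=[+ num * ( id ) $]
Step 16: reduce F->num. Stack=[E - F] ptr=7 lookahead=+ remaining=[+ num * ( id ) $]
Step 17: reduce T->F. Stack=[E - T] ptr=7 lookahead=+ remaining=[+ num * ( id ) $]
Step 18: reduce E->E - T. Stack=[E] ptr=7 lookahead=+ remaining=[+ num * ( id ) $]
Step 19: shift +. Stack=[E +] ptr=8 lookahead=num remaining=[num * ( id ) $]
Step 20: shift num. Stack=[E + num] ptr=9 lookahead=* remaining=[* ( id ) $]
Step 21: reduce F->num. Stack=[E + F] ptr=9 lookahead=* remaining=[* ( id ) $]
Step 22: reduce T->F. Stack=[E + T] ptr=9 lookahead=* remaining=[* ( id ) $]
Step 23: shift *. Stack=[E + T *] ptr=10 lookahead=( remaining=[( id ) $]
Step 24: shift (. Stack=[E + T * (] ptr=11 lookahead=id remaining=[id ) $]
Step 25: shift id. Stack=[E + T * ( id] ptr=12 lookahead=) remaining=[) $]
Step 26: reduce F->id. Stack=[E + T * ( F] ptr=12 lookahead=) remaining=[) $]
Step 27: reduce T->F. Stack=[E + T * ( T] ptr=12 lookahead=) remaining=[) $]
Step 28: reduce E->T. Stack=[E + T * ( E] ptr=12 lookahead=) remaining=[) $]
Step 29: shift ). Stack=[E + T * ( E )] ptr=13 lookahead=$ remaining=[$]
Step 30: reduce F->( E ). Stack=[E + T * F] ptr=13 lookahead=$ remaining=[$]
Step 31: reduce T->T * F. Stack=[E + T] ptr=13 lookahead=$ remaining=[$]
Step 32: reduce E->E + T. Stack=[E] ptr=13 lookahead=$ remaining=[$]
Step 33: accept. Stack=[E] ptr=13 lookahead=$ remaining=[$]

Answer: 5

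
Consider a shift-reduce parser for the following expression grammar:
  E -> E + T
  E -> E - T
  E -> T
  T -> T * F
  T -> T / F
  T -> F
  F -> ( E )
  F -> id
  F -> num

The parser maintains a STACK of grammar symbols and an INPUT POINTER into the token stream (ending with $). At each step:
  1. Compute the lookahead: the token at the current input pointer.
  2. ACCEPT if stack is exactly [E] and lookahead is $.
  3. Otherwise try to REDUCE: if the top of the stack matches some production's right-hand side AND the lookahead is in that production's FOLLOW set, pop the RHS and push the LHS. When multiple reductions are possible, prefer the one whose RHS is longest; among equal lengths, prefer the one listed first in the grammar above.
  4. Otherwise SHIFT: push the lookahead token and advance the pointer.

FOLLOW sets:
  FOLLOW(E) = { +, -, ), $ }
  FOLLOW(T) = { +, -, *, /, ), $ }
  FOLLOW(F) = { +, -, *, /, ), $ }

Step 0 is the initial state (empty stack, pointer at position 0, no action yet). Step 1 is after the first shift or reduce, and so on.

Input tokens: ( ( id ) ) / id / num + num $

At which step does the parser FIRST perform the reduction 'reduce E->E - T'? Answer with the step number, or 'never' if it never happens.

Step 1: shift (. Stack=[(] ptr=1 lookahead=( remaining=[( id ) ) / id / num + num $]
Step 2: shift (. Stack=[( (] ptr=2 lookahead=id remaining=[id ) ) / id / num + num $]
Step 3: shift id. Stack=[( ( id] ptr=3 lookahead=) remaining=[) ) / id / num + num $]
Step 4: reduce F->id. Stack=[( ( F] ptr=3 lookahead=) remaining=[) ) / id / num + num $]
Step 5: reduce T->F. Stack=[( ( T] ptr=3 lookahead=) remaining=[) ) / id / num + num $]
Step 6: reduce E->T. Stack=[( ( E] ptr=3 lookahead=) remaining=[) ) / id / num + num $]
Step 7: shift ). Stack=[( ( E )] ptr=4 lookahead=) remaining=[) / id / num + num $]
Step 8: reduce F->( E ). Stack=[( F] ptr=4 lookahead=) remaining=[) / id / num + num $]
Step 9: reduce T->F. Stack=[( T] ptr=4 lookahead=) remaining=[) / id / num + num $]
Step 10: reduce E->T. Stack=[( E] ptr=4 lookahead=) remaining=[) / id / num + num $]
Step 11: shift ). Stack=[( E )] ptr=5 lookahead=/ remaining=[/ id / num + num $]
Step 12: reduce F->( E ). Stack=[F] ptr=5 lookahead=/ remaining=[/ id / num + num $]
Step 13: reduce T->F. Stack=[T] ptr=5 lookahead=/ remaining=[/ id / num + num $]
Step 14: shift /. Stack=[T /] ptr=6 lookahead=id remaining=[id / num + num $]
Step 15: shift id. Stack=[T / id] ptr=7 lookahead=/ remaining=[/ num + num $]
Step 16: reduce F->id. Stack=[T / F] ptr=7 lookahead=/ remaining=[/ num + num $]
Step 17: reduce T->T / F. Stack=[T] ptr=7 lookahead=/ remaining=[/ num + num $]
Step 18: shift /. Stack=[T /] ptr=8 lookahead=num remaining=[num + num $]
Step 19: shift num. Stack=[T / num] ptr=9 lookahead=+ remaining=[+ num $]
Step 20: reduce F->num. Stack=[T / F] ptr=9 lookahead=+ remaining=[+ num $]
Step 21: reduce T->T / F. Stack=[T] ptr=9 lookahead=+ remaining=[+ num $]
Step 22: reduce E->T. Stack=[E] ptr=9 lookahead=+ remaining=[+ num $]
Step 23: shift +. Stack=[E +] ptr=10 lookahead=num remaining=[num $]
Step 24: shift num. Stack=[E + num] ptr=11 lookahead=$ remaining=[$]
Step 25: reduce F->num. Stack=[E + F] ptr=11 lookahead=$ remaining=[$]
Step 26: reduce T->F. Stack=[E + T] ptr=11 lookahead=$ remaining=[$]
Step 27: reduce E->E + T. Stack=[E] ptr=11 lookahead=$ remaining=[$]
Step 28: accept. Stack=[E] ptr=11 lookahead=$ remaining=[$]

Answer: never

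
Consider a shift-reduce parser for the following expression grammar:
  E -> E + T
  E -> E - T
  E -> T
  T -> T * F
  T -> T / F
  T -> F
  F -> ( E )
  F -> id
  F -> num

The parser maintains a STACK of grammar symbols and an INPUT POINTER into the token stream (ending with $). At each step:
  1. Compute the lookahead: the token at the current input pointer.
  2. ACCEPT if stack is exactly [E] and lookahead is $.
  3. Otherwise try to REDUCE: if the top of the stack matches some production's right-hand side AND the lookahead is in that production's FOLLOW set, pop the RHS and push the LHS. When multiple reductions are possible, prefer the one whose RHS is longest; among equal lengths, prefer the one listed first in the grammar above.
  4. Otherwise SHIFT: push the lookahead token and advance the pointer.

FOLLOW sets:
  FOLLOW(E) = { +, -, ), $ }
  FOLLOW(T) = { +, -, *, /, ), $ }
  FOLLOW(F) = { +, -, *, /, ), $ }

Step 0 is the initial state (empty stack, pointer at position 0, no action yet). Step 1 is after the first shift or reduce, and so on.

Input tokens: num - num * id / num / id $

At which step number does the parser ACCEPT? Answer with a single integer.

Step 1: shift num. Stack=[num] ptr=1 lookahead=- remaining=[- num * id / num / id $]
Step 2: reduce F->num. Stack=[F] ptr=1 lookahead=- remaining=[- num * id / num / id $]
Step 3: reduce T->F. Stack=[T] ptr=1 lookahead=- remaining=[- num * id / num / id $]
Step 4: reduce E->T. Stack=[E] ptr=1 lookahead=- remaining=[- num * id / num / id $]
Step 5: shift -. Stack=[E -] ptr=2 lookahead=num remaining=[num * id / num / id $]
Step 6: shift num. Stack=[E - num] ptr=3 lookahead=* remaining=[* id / num / id $]
Step 7: reduce F->num. Stack=[E - F] ptr=3 lookahead=* remaining=[* id / num / id $]
Step 8: reduce T->F. Stack=[E - T] ptr=3 lookahead=* remaining=[* id / num / id $]
Step 9: shift *. Stack=[E - T *] ptr=4 lookahead=id remaining=[id / num / id $]
Step 10: shift id. Stack=[E - T * id] ptr=5 lookahead=/ remaining=[/ num / id $]
Step 11: reduce F->id. Stack=[E - T * F] ptr=5 lookahead=/ remaining=[/ num / id $]
Step 12: reduce T->T * F. Stack=[E - T] ptr=5 lookahead=/ remaining=[/ num / id $]
Step 13: shift /. Stack=[E - T /] ptr=6 lookahead=num remaining=[num / id $]
Step 14: shift num. Stack=[E - T / num] ptr=7 lookahead=/ remaining=[/ id $]
Step 15: reduce F->num. Stack=[E - T / F] ptr=7 lookahead=/ remaining=[/ id $]
Step 16: reduce T->T / F. Stack=[E - T] ptr=7 lookahead=/ remaining=[/ id $]
Step 17: shift /. Stack=[E - T /] ptr=8 lookahead=id remaining=[id $]
Step 18: shift id. Stack=[E - T / id] ptr=9 lookahead=$ remaining=[$]
Step 19: reduce F->id. Stack=[E - T / F] ptr=9 lookahead=$ remaining=[$]
Step 20: reduce T->T / F. Stack=[E - T] ptr=9 lookahead=$ remaining=[$]
Step 21: reduce E->E - T. Stack=[E] ptr=9 lookahead=$ remaining=[$]
Step 22: accept. Stack=[E] ptr=9 lookahead=$ remaining=[$]

Answer: 22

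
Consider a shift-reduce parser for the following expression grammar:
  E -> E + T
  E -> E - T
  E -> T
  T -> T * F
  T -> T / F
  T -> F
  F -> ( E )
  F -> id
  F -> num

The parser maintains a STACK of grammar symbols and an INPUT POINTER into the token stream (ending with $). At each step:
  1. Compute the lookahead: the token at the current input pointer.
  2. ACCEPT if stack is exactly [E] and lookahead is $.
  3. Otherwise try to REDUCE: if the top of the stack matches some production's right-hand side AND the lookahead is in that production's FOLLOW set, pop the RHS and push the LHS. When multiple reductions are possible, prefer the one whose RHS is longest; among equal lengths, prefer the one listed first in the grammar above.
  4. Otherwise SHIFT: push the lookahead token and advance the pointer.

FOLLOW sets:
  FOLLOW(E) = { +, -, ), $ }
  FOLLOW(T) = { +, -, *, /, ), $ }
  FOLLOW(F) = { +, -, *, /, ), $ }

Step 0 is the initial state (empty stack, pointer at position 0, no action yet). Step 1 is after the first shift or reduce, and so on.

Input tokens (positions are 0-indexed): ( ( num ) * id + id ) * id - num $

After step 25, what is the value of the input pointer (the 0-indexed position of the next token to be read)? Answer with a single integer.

Answer: 11

Derivation:
Step 1: shift (. Stack=[(] ptr=1 lookahead=( remaining=[( num ) * id + id ) * id - num $]
Step 2: shift (. Stack=[( (] ptr=2 lookahead=num remaining=[num ) * id + id ) * id - num $]
Step 3: shift num. Stack=[( ( num] ptr=3 lookahead=) remaining=[) * id + id ) * id - num $]
Step 4: reduce F->num. Stack=[( ( F] ptr=3 lookahead=) remaining=[) * id + id ) * id - num $]
Step 5: reduce T->F. Stack=[( ( T] ptr=3 lookahead=) remaining=[) * id + id ) * id - num $]
Step 6: reduce E->T. Stack=[( ( E] ptr=3 lookahead=) remaining=[) * id + id ) * id - num $]
Step 7: shift ). Stack=[( ( E )] ptr=4 lookahead=* remaining=[* id + id ) * id - num $]
Step 8: reduce F->( E ). Stack=[( F] ptr=4 lookahead=* remaining=[* id + id ) * id - num $]
Step 9: reduce T->F. Stack=[( T] ptr=4 lookahead=* remaining=[* id + id ) * id - num $]
Step 10: shift *. Stack=[( T *] ptr=5 lookahead=id remaining=[id + id ) * id - num $]
Step 11: shift id. Stack=[( T * id] ptr=6 lookahead=+ remaining=[+ id ) * id - num $]
Step 12: reduce F->id. Stack=[( T * F] ptr=6 lookahead=+ remaining=[+ id ) * id - num $]
Step 13: reduce T->T * F. Stack=[( T] ptr=6 lookahead=+ remaining=[+ id ) * id - num $]
Step 14: reduce E->T. Stack=[( E] ptr=6 lookahead=+ remaining=[+ id ) * id - num $]
Step 15: shift +. Stack=[( E +] ptr=7 lookahead=id remaining=[id ) * id - num $]
Step 16: shift id. Stack=[( E + id] ptr=8 lookahead=) remaining=[) * id - num $]
Step 17: reduce F->id. Stack=[( E + F] ptr=8 lookahead=) remaining=[) * id - num $]
Step 18: reduce T->F. Stack=[( E + T] ptr=8 lookahead=) remaining=[) * id - num $]
Step 19: reduce E->E + T. Stack=[( E] ptr=8 lookahead=) remaining=[) * id - num $]
Step 20: shift ). Stack=[( E )] ptr=9 lookahead=* remaining=[* id - num $]
Step 21: reduce F->( E ). Stack=[F] ptr=9 lookahead=* remaining=[* id - num $]
Step 22: reduce T->F. Stack=[T] ptr=9 lookahead=* remaining=[* id - num $]
Step 23: shift *. Stack=[T *] ptr=10 lookahead=id remaining=[id - num $]
Step 24: shift id. Stack=[T * id] ptr=11 lookahead=- remaining=[- num $]
Step 25: reduce F->id. Stack=[T * F] ptr=11 lookahead=- remaining=[- num $]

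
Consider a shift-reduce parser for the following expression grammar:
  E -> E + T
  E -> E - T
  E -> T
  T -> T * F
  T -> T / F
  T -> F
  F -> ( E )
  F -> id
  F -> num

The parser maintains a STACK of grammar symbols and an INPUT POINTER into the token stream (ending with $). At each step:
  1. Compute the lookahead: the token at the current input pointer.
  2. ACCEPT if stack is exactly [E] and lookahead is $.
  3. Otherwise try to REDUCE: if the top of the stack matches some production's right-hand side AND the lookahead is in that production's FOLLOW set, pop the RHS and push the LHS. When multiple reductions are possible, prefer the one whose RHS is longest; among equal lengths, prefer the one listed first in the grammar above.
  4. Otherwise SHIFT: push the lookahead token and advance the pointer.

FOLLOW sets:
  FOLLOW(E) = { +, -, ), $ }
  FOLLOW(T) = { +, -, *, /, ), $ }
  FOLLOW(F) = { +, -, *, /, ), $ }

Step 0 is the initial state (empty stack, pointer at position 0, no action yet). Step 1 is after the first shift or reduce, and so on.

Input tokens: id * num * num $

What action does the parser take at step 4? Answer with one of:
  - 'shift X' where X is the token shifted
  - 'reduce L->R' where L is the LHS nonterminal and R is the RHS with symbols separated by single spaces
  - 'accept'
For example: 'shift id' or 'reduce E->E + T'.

Step 1: shift id. Stack=[id] ptr=1 lookahead=* remaining=[* num * num $]
Step 2: reduce F->id. Stack=[F] ptr=1 lookahead=* remaining=[* num * num $]
Step 3: reduce T->F. Stack=[T] ptr=1 lookahead=* remaining=[* num * num $]
Step 4: shift *. Stack=[T *] ptr=2 lookahead=num remaining=[num * num $]

Answer: shift *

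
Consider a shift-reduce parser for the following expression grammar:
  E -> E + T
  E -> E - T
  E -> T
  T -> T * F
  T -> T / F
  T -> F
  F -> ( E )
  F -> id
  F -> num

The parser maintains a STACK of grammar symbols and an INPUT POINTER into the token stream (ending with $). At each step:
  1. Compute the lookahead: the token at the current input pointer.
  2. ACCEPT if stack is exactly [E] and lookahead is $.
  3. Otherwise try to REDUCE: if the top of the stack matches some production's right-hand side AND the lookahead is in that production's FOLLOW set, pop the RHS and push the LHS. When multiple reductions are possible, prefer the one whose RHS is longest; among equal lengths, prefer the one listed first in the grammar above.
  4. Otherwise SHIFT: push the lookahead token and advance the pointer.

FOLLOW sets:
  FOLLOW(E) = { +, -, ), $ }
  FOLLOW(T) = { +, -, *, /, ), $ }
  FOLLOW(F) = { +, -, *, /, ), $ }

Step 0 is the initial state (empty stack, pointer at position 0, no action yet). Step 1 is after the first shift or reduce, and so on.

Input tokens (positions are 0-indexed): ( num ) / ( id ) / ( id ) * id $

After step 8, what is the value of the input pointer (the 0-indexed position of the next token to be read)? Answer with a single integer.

Answer: 3

Derivation:
Step 1: shift (. Stack=[(] ptr=1 lookahead=num remaining=[num ) / ( id ) / ( id ) * id $]
Step 2: shift num. Stack=[( num] ptr=2 lookahead=) remaining=[) / ( id ) / ( id ) * id $]
Step 3: reduce F->num. Stack=[( F] ptr=2 lookahead=) remaining=[) / ( id ) / ( id ) * id $]
Step 4: reduce T->F. Stack=[( T] ptr=2 lookahead=) remaining=[) / ( id ) / ( id ) * id $]
Step 5: reduce E->T. Stack=[( E] ptr=2 lookahead=) remaining=[) / ( id ) / ( id ) * id $]
Step 6: shift ). Stack=[( E )] ptr=3 lookahead=/ remaining=[/ ( id ) / ( id ) * id $]
Step 7: reduce F->( E ). Stack=[F] ptr=3 lookahead=/ remaining=[/ ( id ) / ( id ) * id $]
Step 8: reduce T->F. Stack=[T] ptr=3 lookahead=/ remaining=[/ ( id ) / ( id ) * id $]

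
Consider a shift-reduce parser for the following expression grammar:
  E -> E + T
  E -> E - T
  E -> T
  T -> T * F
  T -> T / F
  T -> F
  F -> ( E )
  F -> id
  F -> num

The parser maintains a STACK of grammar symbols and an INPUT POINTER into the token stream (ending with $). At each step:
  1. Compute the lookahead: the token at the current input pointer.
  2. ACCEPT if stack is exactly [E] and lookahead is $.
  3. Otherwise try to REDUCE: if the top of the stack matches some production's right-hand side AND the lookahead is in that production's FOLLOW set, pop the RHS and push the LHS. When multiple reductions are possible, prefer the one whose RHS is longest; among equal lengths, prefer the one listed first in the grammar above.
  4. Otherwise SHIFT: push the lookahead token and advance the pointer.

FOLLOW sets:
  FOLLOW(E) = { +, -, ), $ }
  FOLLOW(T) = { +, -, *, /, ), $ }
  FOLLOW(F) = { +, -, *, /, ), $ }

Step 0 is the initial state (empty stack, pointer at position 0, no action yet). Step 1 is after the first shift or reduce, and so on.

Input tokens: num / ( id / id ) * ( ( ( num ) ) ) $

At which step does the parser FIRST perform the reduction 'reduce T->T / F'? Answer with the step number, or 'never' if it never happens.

Answer: 12

Derivation:
Step 1: shift num. Stack=[num] ptr=1 lookahead=/ remaining=[/ ( id / id ) * ( ( ( num ) ) ) $]
Step 2: reduce F->num. Stack=[F] ptr=1 lookahead=/ remaining=[/ ( id / id ) * ( ( ( num ) ) ) $]
Step 3: reduce T->F. Stack=[T] ptr=1 lookahead=/ remaining=[/ ( id / id ) * ( ( ( num ) ) ) $]
Step 4: shift /. Stack=[T /] ptr=2 lookahead=( remaining=[( id / id ) * ( ( ( num ) ) ) $]
Step 5: shift (. Stack=[T / (] ptr=3 lookahead=id remaining=[id / id ) * ( ( ( num ) ) ) $]
Step 6: shift id. Stack=[T / ( id] ptr=4 lookahead=/ remaining=[/ id ) * ( ( ( num ) ) ) $]
Step 7: reduce F->id. Stack=[T / ( F] ptr=4 lookahead=/ remaining=[/ id ) * ( ( ( num ) ) ) $]
Step 8: reduce T->F. Stack=[T / ( T] ptr=4 lookahead=/ remaining=[/ id ) * ( ( ( num ) ) ) $]
Step 9: shift /. Stack=[T / ( T /] ptr=5 lookahead=id remaining=[id ) * ( ( ( num ) ) ) $]
Step 10: shift id. Stack=[T / ( T / id] ptr=6 lookahead=) remaining=[) * ( ( ( num ) ) ) $]
Step 11: reduce F->id. Stack=[T / ( T / F] ptr=6 lookahead=) remaining=[) * ( ( ( num ) ) ) $]
Step 12: reduce T->T / F. Stack=[T / ( T] ptr=6 lookahead=) remaining=[) * ( ( ( num ) ) ) $]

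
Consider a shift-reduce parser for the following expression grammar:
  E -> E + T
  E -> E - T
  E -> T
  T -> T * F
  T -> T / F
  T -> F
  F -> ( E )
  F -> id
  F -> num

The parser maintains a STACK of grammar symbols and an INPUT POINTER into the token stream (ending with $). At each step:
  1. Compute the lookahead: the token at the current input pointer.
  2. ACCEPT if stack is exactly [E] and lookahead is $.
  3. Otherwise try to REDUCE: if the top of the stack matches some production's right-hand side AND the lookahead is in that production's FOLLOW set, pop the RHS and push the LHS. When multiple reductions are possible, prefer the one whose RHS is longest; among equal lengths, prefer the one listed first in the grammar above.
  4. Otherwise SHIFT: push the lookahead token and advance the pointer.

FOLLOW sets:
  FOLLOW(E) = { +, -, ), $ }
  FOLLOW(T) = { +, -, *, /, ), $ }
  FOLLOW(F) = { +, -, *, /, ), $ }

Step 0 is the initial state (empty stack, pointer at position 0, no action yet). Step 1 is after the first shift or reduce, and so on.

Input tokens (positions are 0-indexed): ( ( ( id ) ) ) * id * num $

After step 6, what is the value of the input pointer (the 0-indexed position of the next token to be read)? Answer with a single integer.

Answer: 4

Derivation:
Step 1: shift (. Stack=[(] ptr=1 lookahead=( remaining=[( ( id ) ) ) * id * num $]
Step 2: shift (. Stack=[( (] ptr=2 lookahead=( remaining=[( id ) ) ) * id * num $]
Step 3: shift (. Stack=[( ( (] ptr=3 lookahead=id remaining=[id ) ) ) * id * num $]
Step 4: shift id. Stack=[( ( ( id] ptr=4 lookahead=) remaining=[) ) ) * id * num $]
Step 5: reduce F->id. Stack=[( ( ( F] ptr=4 lookahead=) remaining=[) ) ) * id * num $]
Step 6: reduce T->F. Stack=[( ( ( T] ptr=4 lookahead=) remaining=[) ) ) * id * num $]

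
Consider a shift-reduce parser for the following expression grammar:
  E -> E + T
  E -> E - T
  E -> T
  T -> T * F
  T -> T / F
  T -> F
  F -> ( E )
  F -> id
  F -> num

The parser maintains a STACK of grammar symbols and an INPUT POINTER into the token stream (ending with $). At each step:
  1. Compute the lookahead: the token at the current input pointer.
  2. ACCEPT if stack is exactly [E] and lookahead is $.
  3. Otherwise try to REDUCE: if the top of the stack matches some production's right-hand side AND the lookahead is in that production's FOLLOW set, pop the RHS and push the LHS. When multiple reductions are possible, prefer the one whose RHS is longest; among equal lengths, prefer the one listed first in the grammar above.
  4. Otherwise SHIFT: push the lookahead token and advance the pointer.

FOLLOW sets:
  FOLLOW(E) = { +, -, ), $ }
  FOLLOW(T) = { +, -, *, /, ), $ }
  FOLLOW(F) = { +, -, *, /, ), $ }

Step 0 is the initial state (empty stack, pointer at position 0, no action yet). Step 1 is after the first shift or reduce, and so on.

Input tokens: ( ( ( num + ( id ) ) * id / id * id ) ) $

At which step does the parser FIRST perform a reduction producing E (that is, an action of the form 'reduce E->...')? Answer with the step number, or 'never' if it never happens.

Step 1: shift (. Stack=[(] ptr=1 lookahead=( remaining=[( ( num + ( id ) ) * id / id * id ) ) $]
Step 2: shift (. Stack=[( (] ptr=2 lookahead=( remaining=[( num + ( id ) ) * id / id * id ) ) $]
Step 3: shift (. Stack=[( ( (] ptr=3 lookahead=num remaining=[num + ( id ) ) * id / id * id ) ) $]
Step 4: shift num. Stack=[( ( ( num] ptr=4 lookahead=+ remaining=[+ ( id ) ) * id / id * id ) ) $]
Step 5: reduce F->num. Stack=[( ( ( F] ptr=4 lookahead=+ remaining=[+ ( id ) ) * id / id * id ) ) $]
Step 6: reduce T->F. Stack=[( ( ( T] ptr=4 lookahead=+ remaining=[+ ( id ) ) * id / id * id ) ) $]
Step 7: reduce E->T. Stack=[( ( ( E] ptr=4 lookahead=+ remaining=[+ ( id ) ) * id / id * id ) ) $]

Answer: 7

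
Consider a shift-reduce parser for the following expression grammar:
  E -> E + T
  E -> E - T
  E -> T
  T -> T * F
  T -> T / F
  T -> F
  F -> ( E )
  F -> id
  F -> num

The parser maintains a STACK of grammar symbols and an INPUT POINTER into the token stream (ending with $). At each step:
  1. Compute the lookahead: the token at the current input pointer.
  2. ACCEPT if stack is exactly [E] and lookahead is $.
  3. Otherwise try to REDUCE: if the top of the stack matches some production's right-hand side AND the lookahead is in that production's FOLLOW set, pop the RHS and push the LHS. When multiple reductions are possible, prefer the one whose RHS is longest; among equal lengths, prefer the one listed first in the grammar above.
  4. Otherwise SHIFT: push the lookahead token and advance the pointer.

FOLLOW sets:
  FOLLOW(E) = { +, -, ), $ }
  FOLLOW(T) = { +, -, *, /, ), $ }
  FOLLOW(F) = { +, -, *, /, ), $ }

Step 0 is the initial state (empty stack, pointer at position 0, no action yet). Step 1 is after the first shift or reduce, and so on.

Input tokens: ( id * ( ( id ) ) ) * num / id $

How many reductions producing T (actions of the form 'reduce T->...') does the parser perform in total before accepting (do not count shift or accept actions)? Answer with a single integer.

Answer: 7

Derivation:
Step 1: shift (. Stack=[(] ptr=1 lookahead=id remaining=[id * ( ( id ) ) ) * num / id $]
Step 2: shift id. Stack=[( id] ptr=2 lookahead=* remaining=[* ( ( id ) ) ) * num / id $]
Step 3: reduce F->id. Stack=[( F] ptr=2 lookahead=* remaining=[* ( ( id ) ) ) * num / id $]
Step 4: reduce T->F. Stack=[( T] ptr=2 lookahead=* remaining=[* ( ( id ) ) ) * num / id $]
Step 5: shift *. Stack=[( T *] ptr=3 lookahead=( remaining=[( ( id ) ) ) * num / id $]
Step 6: shift (. Stack=[( T * (] ptr=4 lookahead=( remaining=[( id ) ) ) * num / id $]
Step 7: shift (. Stack=[( T * ( (] ptr=5 lookahead=id remaining=[id ) ) ) * num / id $]
Step 8: shift id. Stack=[( T * ( ( id] ptr=6 lookahead=) remaining=[) ) ) * num / id $]
Step 9: reduce F->id. Stack=[( T * ( ( F] ptr=6 lookahead=) remaining=[) ) ) * num / id $]
Step 10: reduce T->F. Stack=[( T * ( ( T] ptr=6 lookahead=) remaining=[) ) ) * num / id $]
Step 11: reduce E->T. Stack=[( T * ( ( E] ptr=6 lookahead=) remaining=[) ) ) * num / id $]
Step 12: shift ). Stack=[( T * ( ( E )] ptr=7 lookahead=) remaining=[) ) * num / id $]
Step 13: reduce F->( E ). Stack=[( T * ( F] ptr=7 lookahead=) remaining=[) ) * num / id $]
Step 14: reduce T->F. Stack=[( T * ( T] ptr=7 lookahead=) remaining=[) ) * num / id $]
Step 15: reduce E->T. Stack=[( T * ( E] ptr=7 lookahead=) remaining=[) ) * num / id $]
Step 16: shift ). Stack=[( T * ( E )] ptr=8 lookahead=) remaining=[) * num / id $]
Step 17: reduce F->( E ). Stack=[( T * F] ptr=8 lookahead=) remaining=[) * num / id $]
Step 18: reduce T->T * F. Stack=[( T] ptr=8 lookahead=) remaining=[) * num / id $]
Step 19: reduce E->T. Stack=[( E] ptr=8 lookahead=) remaining=[) * num / id $]
Step 20: shift ). Stack=[( E )] ptr=9 lookahead=* remaining=[* num / id $]
Step 21: reduce F->( E ). Stack=[F] ptr=9 lookahead=* remaining=[* num / id $]
Step 22: reduce T->F. Stack=[T] ptr=9 lookahead=* remaining=[* num / id $]
Step 23: shift *. Stack=[T *] ptr=10 lookahead=num remaining=[num / id $]
Step 24: shift num. Stack=[T * num] ptr=11 lookahead=/ remaining=[/ id $]
Step 25: reduce F->num. Stack=[T * F] ptr=11 lookahead=/ remaining=[/ id $]
Step 26: reduce T->T * F. Stack=[T] ptr=11 lookahead=/ remaining=[/ id $]
Step 27: shift /. Stack=[T /] ptr=12 lookahead=id remaining=[id $]
Step 28: shift id. Stack=[T / id] ptr=13 lookahead=$ remaining=[$]
Step 29: reduce F->id. Stack=[T / F] ptr=13 lookahead=$ remaining=[$]
Step 30: reduce T->T / F. Stack=[T] ptr=13 lookahead=$ remaining=[$]
Step 31: reduce E->T. Stack=[E] ptr=13 lookahead=$ remaining=[$]
Step 32: accept. Stack=[E] ptr=13 lookahead=$ remaining=[$]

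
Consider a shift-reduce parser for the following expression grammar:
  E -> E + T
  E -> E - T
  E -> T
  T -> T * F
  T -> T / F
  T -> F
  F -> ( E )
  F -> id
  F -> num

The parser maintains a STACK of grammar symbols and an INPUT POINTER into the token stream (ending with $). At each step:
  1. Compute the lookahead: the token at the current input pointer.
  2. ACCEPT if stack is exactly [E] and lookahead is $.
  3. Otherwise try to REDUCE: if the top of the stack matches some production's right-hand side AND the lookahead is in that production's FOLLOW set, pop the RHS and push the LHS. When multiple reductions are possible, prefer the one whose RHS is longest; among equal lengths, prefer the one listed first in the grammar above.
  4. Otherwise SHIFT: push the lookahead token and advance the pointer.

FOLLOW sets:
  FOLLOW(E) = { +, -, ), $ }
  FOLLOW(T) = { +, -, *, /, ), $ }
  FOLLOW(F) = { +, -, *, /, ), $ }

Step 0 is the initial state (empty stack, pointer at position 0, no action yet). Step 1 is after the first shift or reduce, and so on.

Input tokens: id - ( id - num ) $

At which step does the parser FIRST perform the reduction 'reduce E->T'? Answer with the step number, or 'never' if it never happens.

Step 1: shift id. Stack=[id] ptr=1 lookahead=- remaining=[- ( id - num ) $]
Step 2: reduce F->id. Stack=[F] ptr=1 lookahead=- remaining=[- ( id - num ) $]
Step 3: reduce T->F. Stack=[T] ptr=1 lookahead=- remaining=[- ( id - num ) $]
Step 4: reduce E->T. Stack=[E] ptr=1 lookahead=- remaining=[- ( id - num ) $]

Answer: 4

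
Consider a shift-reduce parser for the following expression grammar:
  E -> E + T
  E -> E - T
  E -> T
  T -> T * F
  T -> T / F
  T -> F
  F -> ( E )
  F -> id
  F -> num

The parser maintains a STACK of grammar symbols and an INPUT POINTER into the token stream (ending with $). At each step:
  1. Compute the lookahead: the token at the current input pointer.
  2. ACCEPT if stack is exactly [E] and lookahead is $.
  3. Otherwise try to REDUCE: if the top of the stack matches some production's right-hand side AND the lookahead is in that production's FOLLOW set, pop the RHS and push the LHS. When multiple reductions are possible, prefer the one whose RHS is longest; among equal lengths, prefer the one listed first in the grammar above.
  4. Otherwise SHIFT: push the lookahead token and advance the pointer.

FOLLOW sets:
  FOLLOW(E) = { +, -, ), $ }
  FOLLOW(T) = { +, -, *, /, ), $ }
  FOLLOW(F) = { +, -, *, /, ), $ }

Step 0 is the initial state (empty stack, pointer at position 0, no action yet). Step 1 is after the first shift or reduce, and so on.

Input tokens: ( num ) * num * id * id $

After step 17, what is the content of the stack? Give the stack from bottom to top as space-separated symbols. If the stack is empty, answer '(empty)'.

Step 1: shift (. Stack=[(] ptr=1 lookahead=num remaining=[num ) * num * id * id $]
Step 2: shift num. Stack=[( num] ptr=2 lookahead=) remaining=[) * num * id * id $]
Step 3: reduce F->num. Stack=[( F] ptr=2 lookahead=) remaining=[) * num * id * id $]
Step 4: reduce T->F. Stack=[( T] ptr=2 lookahead=) remaining=[) * num * id * id $]
Step 5: reduce E->T. Stack=[( E] ptr=2 lookahead=) remaining=[) * num * id * id $]
Step 6: shift ). Stack=[( E )] ptr=3 lookahead=* remaining=[* num * id * id $]
Step 7: reduce F->( E ). Stack=[F] ptr=3 lookahead=* remaining=[* num * id * id $]
Step 8: reduce T->F. Stack=[T] ptr=3 lookahead=* remaining=[* num * id * id $]
Step 9: shift *. Stack=[T *] ptr=4 lookahead=num remaining=[num * id * id $]
Step 10: shift num. Stack=[T * num] ptr=5 lookahead=* remaining=[* id * id $]
Step 11: reduce F->num. Stack=[T * F] ptr=5 lookahead=* remaining=[* id * id $]
Step 12: reduce T->T * F. Stack=[T] ptr=5 lookahead=* remaining=[* id * id $]
Step 13: shift *. Stack=[T *] ptr=6 lookahead=id remaining=[id * id $]
Step 14: shift id. Stack=[T * id] ptr=7 lookahead=* remaining=[* id $]
Step 15: reduce F->id. Stack=[T * F] ptr=7 lookahead=* remaining=[* id $]
Step 16: reduce T->T * F. Stack=[T] ptr=7 lookahead=* remaining=[* id $]
Step 17: shift *. Stack=[T *] ptr=8 lookahead=id remaining=[id $]

Answer: T *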